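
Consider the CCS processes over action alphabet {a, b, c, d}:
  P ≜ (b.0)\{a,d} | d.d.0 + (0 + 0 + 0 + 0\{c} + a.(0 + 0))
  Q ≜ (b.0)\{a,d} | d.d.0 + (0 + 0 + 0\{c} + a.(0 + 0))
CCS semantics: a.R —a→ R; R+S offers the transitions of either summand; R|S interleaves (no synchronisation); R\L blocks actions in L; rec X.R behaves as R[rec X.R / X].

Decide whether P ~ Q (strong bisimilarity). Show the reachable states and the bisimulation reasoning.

P's transition system — 7 states:
  p0 = (b.0)\{a,d} | d.d.0 + (0 + 0 + 0 + 0\{c} + a.(0 + 0)) | -a-> p1, -b-> p2, -d-> p3
  p1 = 0 + 0 | ·
  p2 = 0\{a,d} | d.d.0 | -d-> p4
  p3 = (b.0)\{a,d} | d.0 | -b-> p4, -d-> p5
  p4 = 0\{a,d} | d.0 | -d-> p6
  p5 = (b.0)\{a,d} | 0 | -b-> p6
  p6 = 0\{a,d} | 0 | ·
Q's transition system — 7 states:
  q0 = (b.0)\{a,d} | d.d.0 + (0 + 0 + 0\{c} + a.(0 + 0)) | -a-> q1, -b-> q2, -d-> q3
  q1 = 0 + 0 | ·
  q2 = 0\{a,d} | d.d.0 | -d-> q4
  q3 = (b.0)\{a,d} | d.0 | -b-> q4, -d-> q5
  q4 = 0\{a,d} | d.0 | -d-> q6
  q5 = (b.0)\{a,d} | 0 | -b-> q6
  q6 = 0\{a,d} | 0 | ·
Partition-refinement fixed point:
  B0 = {p0, q0}
  B1 = {p1, p6, q1, q6}
  B2 = {p3, q3}
  B3 = {p5, q5}
  B4 = {p4, q4}
  B5 = {p2, q2}
p0 ∈ B0, q0 ∈ B0 → same block

bisimilar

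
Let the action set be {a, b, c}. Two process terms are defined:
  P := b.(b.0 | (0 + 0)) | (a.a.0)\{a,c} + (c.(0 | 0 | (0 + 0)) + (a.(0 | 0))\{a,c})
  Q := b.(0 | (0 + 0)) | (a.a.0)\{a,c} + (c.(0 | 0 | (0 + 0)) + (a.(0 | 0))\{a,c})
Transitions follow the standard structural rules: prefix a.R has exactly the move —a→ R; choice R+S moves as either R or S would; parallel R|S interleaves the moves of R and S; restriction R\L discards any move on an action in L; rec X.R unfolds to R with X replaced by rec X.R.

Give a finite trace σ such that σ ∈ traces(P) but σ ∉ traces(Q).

bb

P's transition system — 4 states:
  u0 = b.(b.0 | (0 + 0)) | (a.a.0)\{a,c} + (c.(0 | 0 | (0 + 0)) + (a.(0 | 0))\{a,c}) | ··b··> u1, ··c··> u2
  u1 = b.0 | (0 + 0) | (a.a.0)\{a,c} | ··b··> u3
  u2 = 0 | 0 | (0 + 0) | (no moves)
  u3 = 0 | (0 + 0) | (a.a.0)\{a,c} | (no moves)
Q's transition system — 3 states:
  v0 = b.(0 | (0 + 0)) | (a.a.0)\{a,c} + (c.(0 | 0 | (0 + 0)) + (a.(0 | 0))\{a,c}) | ··b··> v1, ··c··> v2
  v1 = 0 | (0 + 0) | (a.a.0)\{a,c} | (no moves)
  v2 = 0 | 0 | (0 + 0) | (no moves)
Executing bb from P (initial set {u0}):
  after b @ step 1: {u1}
  after b @ step 2: {u3}
  — P admits the full trace.
Executing bb from Q (initial set {v0}):
  after b @ step 1: {v1}
  after b @ step 2: ∅ (Q stuck)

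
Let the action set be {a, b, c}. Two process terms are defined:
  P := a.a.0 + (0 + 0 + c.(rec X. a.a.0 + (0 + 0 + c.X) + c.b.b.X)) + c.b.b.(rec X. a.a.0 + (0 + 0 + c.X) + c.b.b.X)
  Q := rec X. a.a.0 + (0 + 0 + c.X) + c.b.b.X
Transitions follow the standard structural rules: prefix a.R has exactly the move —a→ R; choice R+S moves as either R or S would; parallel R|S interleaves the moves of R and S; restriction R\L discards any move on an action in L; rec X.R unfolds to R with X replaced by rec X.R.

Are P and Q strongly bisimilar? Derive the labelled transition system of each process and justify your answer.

P ~ Q

P's transition system — 6 states:
  m0 = a.a.0 + (0 + 0 + c.(rec X. a.a.0 + (0 + 0 + c.X) + c.b.b.X)) + c.b.b.(rec X. a.a.0 + (0 + 0 + c.X) + c.b.b.X) has moves =a=> m1, =c=> m2, =c=> m3
  m1 = a.0 has moves =a=> m4
  m2 = b.b.(rec X. a.a.0 + (0 + 0 + c.X) + c.b.b.X) has moves =b=> m5
  m3 = rec X. a.a.0 + (0 + 0 + c.X) + c.b.b.X has moves =a=> m1, =c=> m2, =c=> m3
  m4 = 0 has moves stopped
  m5 = b.(rec X. a.a.0 + (0 + 0 + c.X) + c.b.b.X) has moves =b=> m3
Q's transition system — 5 states:
  n0 = rec X. a.a.0 + (0 + 0 + c.X) + c.b.b.X has moves =a=> n1, =c=> n0, =c=> n2
  n1 = a.0 has moves =a=> n3
  n2 = b.b.(rec X. a.a.0 + (0 + 0 + c.X) + c.b.b.X) has moves =b=> n4
  n3 = 0 has moves stopped
  n4 = b.(rec X. a.a.0 + (0 + 0 + c.X) + c.b.b.X) has moves =b=> n0
Bisimilarity quotient blocks:
  B0 = {m0, m3, n0}
  B1 = {m2, n2}
  B2 = {m5, n4}
  B3 = {m1, n1}
  B4 = {m4, n3}
m0 ∈ B0, n0 ∈ B0 → same block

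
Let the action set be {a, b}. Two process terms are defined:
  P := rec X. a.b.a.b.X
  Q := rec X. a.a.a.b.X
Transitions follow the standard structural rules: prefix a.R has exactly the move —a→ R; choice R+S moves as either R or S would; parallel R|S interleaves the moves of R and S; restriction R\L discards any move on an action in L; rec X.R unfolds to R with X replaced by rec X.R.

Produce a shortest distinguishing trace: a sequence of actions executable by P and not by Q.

LTS(P): 4 reachable states
  m0 = rec X. a.b.a.b.X has moves —a→ m1
  m1 = b.a.b.(rec X. a.b.a.b.X) has moves —b→ m2
  m2 = a.b.(rec X. a.b.a.b.X) has moves —a→ m3
  m3 = b.(rec X. a.b.a.b.X) has moves —b→ m0
LTS(Q): 4 reachable states
  n0 = rec X. a.a.a.b.X has moves —a→ n1
  n1 = a.a.b.(rec X. a.a.a.b.X) has moves —a→ n2
  n2 = a.b.(rec X. a.a.a.b.X) has moves —a→ n3
  n3 = b.(rec X. a.a.a.b.X) has moves —b→ n0
Trace ⟨ab⟩ through P, begin at {m0}:
  [1] a ⇒ {m1}
  [2] b ⇒ {m2}
  — P admits the full trace.
Trace ⟨ab⟩ through Q, begin at {n0}:
  [1] a ⇒ {n1}
  [2] b ⇒ ∅  — Q cannot continue

ab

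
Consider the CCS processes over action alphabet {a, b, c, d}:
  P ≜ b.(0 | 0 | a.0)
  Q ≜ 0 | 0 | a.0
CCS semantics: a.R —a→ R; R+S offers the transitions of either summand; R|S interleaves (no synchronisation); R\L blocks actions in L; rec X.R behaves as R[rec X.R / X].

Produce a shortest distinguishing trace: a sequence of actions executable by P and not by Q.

P's transition system — 3 states:
  s0 = b.(0 | 0 | a.0) has moves -b-> s1
  s1 = 0 | 0 | a.0 has moves -a-> s2
  s2 = 0 | 0 | 0 has moves (no moves)
Q's transition system — 2 states:
  t0 = 0 | 0 | a.0 has moves -a-> t1
  t1 = 0 | 0 | 0 has moves (no moves)
Run σ = ⟨b⟩ on P: start {s0}
  after b @ step 1: {s1}
  — P admits the full trace.
Run σ = ⟨b⟩ on Q: start {t0}
  after b @ step 1: ∅  — Q cannot continue

b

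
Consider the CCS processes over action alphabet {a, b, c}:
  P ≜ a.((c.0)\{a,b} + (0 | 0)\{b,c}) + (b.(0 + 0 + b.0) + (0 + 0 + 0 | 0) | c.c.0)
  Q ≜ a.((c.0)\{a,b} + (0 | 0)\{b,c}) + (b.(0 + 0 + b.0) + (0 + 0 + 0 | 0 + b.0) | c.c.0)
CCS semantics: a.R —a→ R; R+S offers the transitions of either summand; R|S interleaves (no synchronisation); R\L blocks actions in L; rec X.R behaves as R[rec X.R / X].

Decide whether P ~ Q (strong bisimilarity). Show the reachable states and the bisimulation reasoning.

NO

P's transition system — 7 states:
  u0 = a.((c.0)\{a,b} + (0 | 0)\{b,c}) + (b.(0 + 0 + b.0) + (0 + 0 + 0 | 0) | c.c.0) ⊢ —a→ u1, —b→ u2, —c→ u3
  u1 = (c.0)\{a,b} + (0 | 0)\{b,c} ⊢ —c→ u4
  u2 = 0 + 0 + b.0 ⊢ —b→ u5
  u3 = (0 + 0 + 0 | 0) | c.0 ⊢ —c→ u6
  u4 = 0\{a,b} ⊢ ·
  u5 = 0 ⊢ ·
  u6 = (0 + 0 + 0 | 0) | 0 ⊢ ·
Q's transition system — 10 states:
  v0 = a.((c.0)\{a,b} + (0 | 0)\{b,c}) + (b.(0 + 0 + b.0) + (0 + 0 + 0 | 0 + b.0) | c.c.0) ⊢ —a→ v1, —b→ v2, —b→ v3, —c→ v4
  v1 = (c.0)\{a,b} + (0 | 0)\{b,c} ⊢ —c→ v5
  v2 = 0 + 0 + b.0 ⊢ —b→ v6
  v3 = 0 | c.c.0 ⊢ —c→ v7
  v4 = (0 + 0 + 0 | 0 + b.0) | c.0 ⊢ —b→ v7, —c→ v8
  v5 = 0\{a,b} ⊢ ·
  v6 = 0 ⊢ ·
  v7 = 0 | c.0 ⊢ —c→ v9
  v8 = (0 + 0 + 0 | 0 + b.0) | 0 ⊢ —b→ v9
  v9 = 0 | 0 ⊢ ·
Partition-refinement fixed point:
  B0 = {u0}
  B1 = {u2, v2, v8}
  B2 = {u4, u5, u6, v5, v6, v9}
  B3 = {u1, u3, v1, v7}
  B4 = {v0}
  B5 = {v4}
  B6 = {v3}
u0 ∈ B0, v0 ∈ B4 → different blocks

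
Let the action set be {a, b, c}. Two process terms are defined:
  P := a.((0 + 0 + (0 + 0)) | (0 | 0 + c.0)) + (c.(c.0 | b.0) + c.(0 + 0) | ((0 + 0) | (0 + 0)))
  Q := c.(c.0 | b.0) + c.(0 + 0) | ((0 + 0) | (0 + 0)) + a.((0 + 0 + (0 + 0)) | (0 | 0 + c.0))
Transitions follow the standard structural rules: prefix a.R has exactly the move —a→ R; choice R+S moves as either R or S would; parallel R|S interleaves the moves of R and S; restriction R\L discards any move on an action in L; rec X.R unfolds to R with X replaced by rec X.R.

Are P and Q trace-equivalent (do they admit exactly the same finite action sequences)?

P's transition system — 8 states:
  s0 = a.((0 + 0 + (0 + 0)) | (0 | 0 + c.0)) + (c.(c.0 | b.0) + c.(0 + 0) | ((0 + 0) | (0 + 0))) :: =a=> s1, =c=> s2, =c=> s3
  s1 = (0 + 0 + (0 + 0)) | (0 | 0 + c.0) :: =c=> s4
  s2 = (0 + 0) | ((0 + 0) | (0 + 0)) :: ∅
  s3 = c.0 | b.0 :: =b=> s5, =c=> s6
  s4 = (0 + 0 + (0 + 0)) | 0 :: ∅
  s5 = c.0 | 0 :: =c=> s7
  s6 = 0 | b.0 :: =b=> s7
  s7 = 0 | 0 :: ∅
Q's transition system — 8 states:
  t0 = c.(c.0 | b.0) + c.(0 + 0) | ((0 + 0) | (0 + 0)) + a.((0 + 0 + (0 + 0)) | (0 | 0 + c.0)) :: =a=> t1, =c=> t2, =c=> t3
  t1 = (0 + 0 + (0 + 0)) | (0 | 0 + c.0) :: =c=> t4
  t2 = (0 + 0) | ((0 + 0) | (0 + 0)) :: ∅
  t3 = c.0 | b.0 :: =b=> t5, =c=> t6
  t4 = (0 + 0 + (0 + 0)) | 0 :: ∅
  t5 = c.0 | 0 :: =c=> t7
  t6 = 0 | b.0 :: =b=> t7
  t7 = 0 | 0 :: ∅
Partition-refinement fixed point:
  B0 = {s0, t0}
  B1 = {s3, t3}
  B2 = {s6, t6}
  B3 = {s2, s4, s7, t2, t4, t7}
  B4 = {s1, s5, t1, t5}
s0 ∈ B0, t0 ∈ B0 → same block
Bisimilar ⇒ trace-equivalent.

traces(P) = traces(Q)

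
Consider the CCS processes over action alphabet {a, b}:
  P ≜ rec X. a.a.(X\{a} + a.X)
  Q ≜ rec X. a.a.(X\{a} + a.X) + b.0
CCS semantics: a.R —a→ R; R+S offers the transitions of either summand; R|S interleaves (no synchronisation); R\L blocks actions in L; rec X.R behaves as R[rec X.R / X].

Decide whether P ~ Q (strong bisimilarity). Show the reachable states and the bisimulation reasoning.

NO

LTS(P): 3 reachable states
  m0 = rec X. a.a.(X\{a} + a.X) has moves -a-> m1
  m1 = a.((rec X. a.a.(X\{a} + a.X))\{a} + a.(rec X. a.a.(X\{a} + a.X))) has moves -a-> m2
  m2 = (rec X. a.a.(X\{a} + a.X))\{a} + a.(rec X. a.a.(X\{a} + a.X)) has moves -a-> m0
LTS(Q): 5 reachable states
  n0 = rec X. a.a.(X\{a} + a.X) + b.0 has moves -a-> n1, -b-> n2
  n1 = a.((rec X. a.a.(X\{a} + a.X) + b.0)\{a} + a.(rec X. a.a.(X\{a} + a.X) + b.0)) has moves -a-> n3
  n2 = 0 has moves (no moves)
  n3 = (rec X. a.a.(X\{a} + a.X) + b.0)\{a} + a.(rec X. a.a.(X\{a} + a.X) + b.0) has moves -a-> n0, -b-> n4
  n4 = 0\{a} has moves (no moves)
Bisimilarity quotient blocks:
  B0 = {m0, m1, m2}
  B1 = {n0}
  B2 = {n1}
  B3 = {n3}
  B4 = {n2, n4}
m0 ∈ B0, n0 ∈ B1 → different blocks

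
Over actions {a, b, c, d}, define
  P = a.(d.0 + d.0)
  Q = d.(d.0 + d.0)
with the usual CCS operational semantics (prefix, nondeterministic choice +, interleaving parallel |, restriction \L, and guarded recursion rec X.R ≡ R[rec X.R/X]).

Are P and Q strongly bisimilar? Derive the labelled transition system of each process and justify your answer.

not bisimilar

LTS(P): 3 reachable states
  u0 = a.(d.0 + d.0) has moves ··a··> u1
  u1 = d.0 + d.0 has moves ··d··> u2
  u2 = 0 has moves ·
LTS(Q): 3 reachable states
  v0 = d.(d.0 + d.0) has moves ··d··> v1
  v1 = d.0 + d.0 has moves ··d··> v2
  v2 = 0 has moves ·
Coarsest stable partition (strong bisimilarity classes):
  B0 = {u0}
  B1 = {u1, v1}
  B2 = {u2, v2}
  B3 = {v0}
u0 ∈ B0, v0 ∈ B3 → different blocks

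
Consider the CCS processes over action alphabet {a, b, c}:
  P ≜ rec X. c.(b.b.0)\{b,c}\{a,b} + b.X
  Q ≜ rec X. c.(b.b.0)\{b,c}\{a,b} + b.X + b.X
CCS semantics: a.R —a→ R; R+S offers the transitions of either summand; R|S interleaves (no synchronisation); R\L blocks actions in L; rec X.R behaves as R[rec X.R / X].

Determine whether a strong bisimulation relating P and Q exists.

YES

P's transition system — 2 states:
  m0 = rec X. c.(b.b.0)\{b,c}\{a,b} + b.X ⊢ ··b··> m0, ··c··> m1
  m1 = (b.b.0)\{b,c}\{a,b} ⊢ ·
Q's transition system — 2 states:
  n0 = rec X. c.(b.b.0)\{b,c}\{a,b} + b.X + b.X ⊢ ··b··> n0, ··c··> n1
  n1 = (b.b.0)\{b,c}\{a,b} ⊢ ·
Partition-refinement fixed point:
  B0 = {m0, n0}
  B1 = {m1, n1}
m0 ∈ B0, n0 ∈ B0 → same block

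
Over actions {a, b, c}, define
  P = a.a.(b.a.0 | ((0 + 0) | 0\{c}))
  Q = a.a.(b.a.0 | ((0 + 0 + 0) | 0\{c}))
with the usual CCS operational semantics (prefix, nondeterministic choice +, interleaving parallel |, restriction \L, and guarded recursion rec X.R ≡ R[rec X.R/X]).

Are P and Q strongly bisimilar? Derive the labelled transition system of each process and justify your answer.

P ~ Q

Reachable graph of P (5 states):
  u0 = a.a.(b.a.0 | ((0 + 0) | 0\{c})) ⊢ ··a··> u1
  u1 = a.(b.a.0 | ((0 + 0) | 0\{c})) ⊢ ··a··> u2
  u2 = b.a.0 | ((0 + 0) | 0\{c}) ⊢ ··b··> u3
  u3 = a.0 | ((0 + 0) | 0\{c}) ⊢ ··a··> u4
  u4 = 0 | ((0 + 0) | 0\{c}) ⊢ (no moves)
Reachable graph of Q (5 states):
  v0 = a.a.(b.a.0 | ((0 + 0 + 0) | 0\{c})) ⊢ ··a··> v1
  v1 = a.(b.a.0 | ((0 + 0 + 0) | 0\{c})) ⊢ ··a··> v2
  v2 = b.a.0 | ((0 + 0 + 0) | 0\{c}) ⊢ ··b··> v3
  v3 = a.0 | ((0 + 0 + 0) | 0\{c}) ⊢ ··a··> v4
  v4 = 0 | ((0 + 0 + 0) | 0\{c}) ⊢ (no moves)
Bisimilarity quotient blocks:
  B0 = {u0, v0}
  B1 = {u1, v1}
  B2 = {u2, v2}
  B3 = {u3, v3}
  B4 = {u4, v4}
u0 ∈ B0, v0 ∈ B0 → same block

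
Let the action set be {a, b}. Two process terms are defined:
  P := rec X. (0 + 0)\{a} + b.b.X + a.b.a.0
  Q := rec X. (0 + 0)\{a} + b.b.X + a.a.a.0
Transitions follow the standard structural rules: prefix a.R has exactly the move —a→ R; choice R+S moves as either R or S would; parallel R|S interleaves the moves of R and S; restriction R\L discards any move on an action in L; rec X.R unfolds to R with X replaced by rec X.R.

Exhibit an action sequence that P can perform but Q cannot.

ab

P's transition system — 5 states:
  u0 = rec X. (0 + 0)\{a} + b.b.X + a.b.a.0 | —a→ u1, —b→ u2
  u1 = b.a.0 | —b→ u3
  u2 = b.(rec X. (0 + 0)\{a} + b.b.X + a.b.a.0) | —b→ u0
  u3 = a.0 | —a→ u4
  u4 = 0 | stopped
Q's transition system — 5 states:
  v0 = rec X. (0 + 0)\{a} + b.b.X + a.a.a.0 | —a→ v1, —b→ v2
  v1 = a.a.0 | —a→ v3
  v2 = b.(rec X. (0 + 0)\{a} + b.b.X + a.a.a.0) | —b→ v0
  v3 = a.0 | —a→ v4
  v4 = 0 | stopped
Trace ⟨ab⟩ through P, begin at {u0}:
  step 1 (a): {u1}
  step 2 (b): {u3}
  P completes σ.
Trace ⟨ab⟩ through Q, begin at {v0}:
  step 1 (a): {v1}
  step 2 (b): ∅  — Q cannot continue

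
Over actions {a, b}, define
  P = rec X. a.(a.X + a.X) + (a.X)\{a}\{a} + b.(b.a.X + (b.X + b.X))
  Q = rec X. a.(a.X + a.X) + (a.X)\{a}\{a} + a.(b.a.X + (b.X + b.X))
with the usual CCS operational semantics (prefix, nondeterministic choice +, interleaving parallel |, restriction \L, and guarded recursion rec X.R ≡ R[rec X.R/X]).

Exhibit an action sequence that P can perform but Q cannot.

b

P's transition system — 4 states:
  u0 = rec X. a.(a.X + a.X) + (a.X)\{a}\{a} + b.(b.a.X + (b.X + b.X)) ⊢ ··a··> u1, ··b··> u2
  u1 = a.(rec X. a.(a.X + a.X) + (a.X)\{a}\{a} + b.(b.a.X + (b.X + b.X))) + a.(rec X. a.(a.X + a.X) + (a.X)\{a}\{a} + b.(b.a.X + (b.X + b.X))) ⊢ ··a··> u0
  u2 = b.a.(rec X. a.(a.X + a.X) + (a.X)\{a}\{a} + b.(b.a.X + (b.X + b.X))) + (b.(rec X. a.(a.X + a.X) + (a.X)\{a}\{a} + b.(b.a.X + (b.X + b.X))) + b.(rec X. a.(a.X + a.X) + (a.X)\{a}\{a} + b.(b.a.X + (b.X + b.X)))) ⊢ ··b··> u0, ··b··> u3
  u3 = a.(rec X. a.(a.X + a.X) + (a.X)\{a}\{a} + b.(b.a.X + (b.X + b.X))) ⊢ ··a··> u0
Q's transition system — 4 states:
  v0 = rec X. a.(a.X + a.X) + (a.X)\{a}\{a} + a.(b.a.X + (b.X + b.X)) ⊢ ··a··> v1, ··a··> v2
  v1 = a.(rec X. a.(a.X + a.X) + (a.X)\{a}\{a} + a.(b.a.X + (b.X + b.X))) + a.(rec X. a.(a.X + a.X) + (a.X)\{a}\{a} + a.(b.a.X + (b.X + b.X))) ⊢ ··a··> v0
  v2 = b.a.(rec X. a.(a.X + a.X) + (a.X)\{a}\{a} + a.(b.a.X + (b.X + b.X))) + (b.(rec X. a.(a.X + a.X) + (a.X)\{a}\{a} + a.(b.a.X + (b.X + b.X))) + b.(rec X. a.(a.X + a.X) + (a.X)\{a}\{a} + a.(b.a.X + (b.X + b.X)))) ⊢ ··b··> v0, ··b··> v3
  v3 = a.(rec X. a.(a.X + a.X) + (a.X)\{a}\{a} + a.(b.a.X + (b.X + b.X))) ⊢ ··a··> v0
Trace ⟨b⟩ through P, begin at {u0}:
  [1] b ⇒ {u2}
  ✓ P
Trace ⟨b⟩ through Q, begin at {v0}:
  [1] b ⇒ ∅  — Q cannot continue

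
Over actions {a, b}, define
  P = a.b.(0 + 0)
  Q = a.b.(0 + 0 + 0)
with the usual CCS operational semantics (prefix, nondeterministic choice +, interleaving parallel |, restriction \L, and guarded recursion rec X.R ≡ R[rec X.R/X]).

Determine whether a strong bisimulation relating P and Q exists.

LTS(P): 3 reachable states
  s0 = a.b.(0 + 0) has moves =a=> s1
  s1 = b.(0 + 0) has moves =b=> s2
  s2 = 0 + 0 has moves ∅
LTS(Q): 3 reachable states
  t0 = a.b.(0 + 0 + 0) has moves =a=> t1
  t1 = b.(0 + 0 + 0) has moves =b=> t2
  t2 = 0 + 0 + 0 has moves ∅
Bisimilarity quotient blocks:
  B0 = {s0, t0}
  B1 = {s1, t1}
  B2 = {s2, t2}
s0 ∈ B0, t0 ∈ B0 → same block

P ~ Q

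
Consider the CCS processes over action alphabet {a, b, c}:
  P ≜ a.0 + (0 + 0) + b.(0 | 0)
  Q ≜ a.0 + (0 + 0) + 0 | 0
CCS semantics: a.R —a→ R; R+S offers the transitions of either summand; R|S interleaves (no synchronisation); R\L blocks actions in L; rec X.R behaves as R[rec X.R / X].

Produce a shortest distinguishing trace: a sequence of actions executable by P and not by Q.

Reachable graph of P (3 states):
  s0 = a.0 + (0 + 0) + b.(0 | 0) | —a→ s1, —b→ s2
  s1 = 0 | (no moves)
  s2 = 0 | 0 | (no moves)
Reachable graph of Q (2 states):
  t0 = a.0 + (0 + 0) + 0 | 0 | —a→ t1
  t1 = 0 | (no moves)
Executing b from P (initial set {s0}):
  after b @ step 1: {s2}
  P completes σ.
Executing b from Q (initial set {t0}):
  after b @ step 1: ∅  — Q cannot continue

b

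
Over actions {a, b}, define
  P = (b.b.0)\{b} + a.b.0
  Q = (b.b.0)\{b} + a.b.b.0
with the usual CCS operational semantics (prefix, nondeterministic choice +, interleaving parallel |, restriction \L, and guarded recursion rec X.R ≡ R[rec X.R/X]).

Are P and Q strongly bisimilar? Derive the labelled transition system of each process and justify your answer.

Reachable graph of P (3 states):
  u0 = (b.b.0)\{b} + a.b.0 ⊢ =a=> u1
  u1 = b.0 ⊢ =b=> u2
  u2 = 0 ⊢ ·
Reachable graph of Q (4 states):
  v0 = (b.b.0)\{b} + a.b.b.0 ⊢ =a=> v1
  v1 = b.b.0 ⊢ =b=> v2
  v2 = b.0 ⊢ =b=> v3
  v3 = 0 ⊢ ·
Coarsest stable partition (strong bisimilarity classes):
  B0 = {u0}
  B1 = {u1, v2}
  B2 = {u2, v3}
  B3 = {v0}
  B4 = {v1}
u0 ∈ B0, v0 ∈ B3 → different blocks

P ≁ Q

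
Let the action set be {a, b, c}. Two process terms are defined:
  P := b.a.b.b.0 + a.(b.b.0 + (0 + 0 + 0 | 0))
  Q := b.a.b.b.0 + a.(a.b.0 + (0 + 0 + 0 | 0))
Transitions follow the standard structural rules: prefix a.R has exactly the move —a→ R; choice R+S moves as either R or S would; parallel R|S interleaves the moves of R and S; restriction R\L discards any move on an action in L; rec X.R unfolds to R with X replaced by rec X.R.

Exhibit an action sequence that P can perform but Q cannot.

ab

LTS(P): 6 reachable states
  p0 = b.a.b.b.0 + a.(b.b.0 + (0 + 0 + 0 | 0)) → ··a··> p1, ··b··> p2
  p1 = b.b.0 + (0 + 0 + 0 | 0) → ··b··> p3
  p2 = a.b.b.0 → ··a··> p4
  p3 = b.0 → ··b··> p5
  p4 = b.b.0 → ··b··> p3
  p5 = 0 → ∅
LTS(Q): 6 reachable states
  q0 = b.a.b.b.0 + a.(a.b.0 + (0 + 0 + 0 | 0)) → ··a··> q1, ··b··> q2
  q1 = a.b.0 + (0 + 0 + 0 | 0) → ··a··> q3
  q2 = a.b.b.0 → ··a··> q4
  q3 = b.0 → ··b··> q5
  q4 = b.b.0 → ··b··> q3
  q5 = 0 → ∅
Executing ab from P (initial set {p0}):
  [1] a ⇒ {p1}
  [2] b ⇒ {p3}
  P completes σ.
Executing ab from Q (initial set {q0}):
  [1] a ⇒ {q1}
  [2] b ⇒ ∅  — Q cannot continue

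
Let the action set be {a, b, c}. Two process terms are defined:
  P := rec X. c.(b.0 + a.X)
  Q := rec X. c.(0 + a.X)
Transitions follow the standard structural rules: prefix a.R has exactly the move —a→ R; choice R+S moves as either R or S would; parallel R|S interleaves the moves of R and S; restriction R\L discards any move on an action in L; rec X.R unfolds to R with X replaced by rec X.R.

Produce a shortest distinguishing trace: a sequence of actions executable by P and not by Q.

P's transition system — 3 states:
  u0 = rec X. c.(b.0 + a.X) | —c→ u1
  u1 = b.0 + a.(rec X. c.(b.0 + a.X)) | —a→ u0, —b→ u2
  u2 = 0 | ∅
Q's transition system — 2 states:
  v0 = rec X. c.(0 + a.X) | —c→ v1
  v1 = 0 + a.(rec X. c.(0 + a.X)) | —a→ v0
Run σ = ⟨cb⟩ on P: start {u0}
  after c @ step 1: {u1}
  after b @ step 2: {u2}
  ✓ P
Run σ = ⟨cb⟩ on Q: start {v0}
  after c @ step 1: {v1}
  after b @ step 2: no successor for Q

cb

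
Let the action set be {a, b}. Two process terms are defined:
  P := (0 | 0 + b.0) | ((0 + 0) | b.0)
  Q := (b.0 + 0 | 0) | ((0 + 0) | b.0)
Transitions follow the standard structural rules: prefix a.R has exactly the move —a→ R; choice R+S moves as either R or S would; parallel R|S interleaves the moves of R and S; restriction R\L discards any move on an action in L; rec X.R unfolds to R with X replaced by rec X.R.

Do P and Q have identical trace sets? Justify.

YES

LTS(P): 4 reachable states
  s0 = (0 | 0 + b.0) | ((0 + 0) | b.0) ⊢ =b=> s1, =b=> s2
  s1 = (0 | 0 + b.0) | ((0 + 0) | 0) ⊢ =b=> s3
  s2 = 0 | ((0 + 0) | b.0) ⊢ =b=> s3
  s3 = 0 | ((0 + 0) | 0) ⊢ ∅
LTS(Q): 4 reachable states
  t0 = (b.0 + 0 | 0) | ((0 + 0) | b.0) ⊢ =b=> t1, =b=> t2
  t1 = (b.0 + 0 | 0) | ((0 + 0) | 0) ⊢ =b=> t3
  t2 = 0 | ((0 + 0) | b.0) ⊢ =b=> t3
  t3 = 0 | ((0 + 0) | 0) ⊢ ∅
Coarsest stable partition (strong bisimilarity classes):
  B0 = {s0, t0}
  B1 = {s1, s2, t1, t2}
  B2 = {s3, t3}
s0 ∈ B0, t0 ∈ B0 → same block
Bisimilar ⇒ trace-equivalent.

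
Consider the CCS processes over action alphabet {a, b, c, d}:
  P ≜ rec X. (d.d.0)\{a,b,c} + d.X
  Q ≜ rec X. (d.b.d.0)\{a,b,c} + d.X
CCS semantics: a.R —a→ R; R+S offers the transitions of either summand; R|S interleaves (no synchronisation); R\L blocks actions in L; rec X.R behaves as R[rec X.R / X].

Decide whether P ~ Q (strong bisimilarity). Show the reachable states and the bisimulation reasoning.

LTS(P): 3 reachable states
  m0 = rec X. (d.d.0)\{a,b,c} + d.X ⊢ —d→ m0, —d→ m1
  m1 = (d.0)\{a,b,c} ⊢ —d→ m2
  m2 = 0\{a,b,c} ⊢ deadlocked
LTS(Q): 2 reachable states
  n0 = rec X. (d.b.d.0)\{a,b,c} + d.X ⊢ —d→ n0, —d→ n1
  n1 = (b.d.0)\{a,b,c} ⊢ deadlocked
Bisimilarity quotient blocks:
  B0 = {m0}
  B1 = {m1}
  B2 = {m2, n1}
  B3 = {n0}
m0 ∈ B0, n0 ∈ B3 → different blocks

NO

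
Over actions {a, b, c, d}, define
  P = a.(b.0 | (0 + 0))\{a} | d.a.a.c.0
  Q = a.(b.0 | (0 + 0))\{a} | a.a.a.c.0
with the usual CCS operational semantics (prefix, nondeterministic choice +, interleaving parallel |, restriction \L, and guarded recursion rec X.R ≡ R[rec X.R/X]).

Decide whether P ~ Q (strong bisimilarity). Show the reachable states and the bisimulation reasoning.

not bisimilar

Reachable graph of P (15 states):
  u0 = a.(b.0 | (0 + 0))\{a} | d.a.a.c.0 has moves ··a··> u1, ··d··> u2
  u1 = (b.0 | (0 + 0))\{a} | d.a.a.c.0 has moves ··b··> u3, ··d··> u4
  u2 = a.(b.0 | (0 + 0))\{a} | a.a.c.0 has moves ··a··> u4, ··a··> u5
  u3 = (0 | (0 + 0))\{a} | d.a.a.c.0 has moves ··d··> u6
  u4 = (b.0 | (0 + 0))\{a} | a.a.c.0 has moves ··a··> u7, ··b··> u6
  u5 = a.(b.0 | (0 + 0))\{a} | a.c.0 has moves ··a··> u7, ··a··> u8
  u6 = (0 | (0 + 0))\{a} | a.a.c.0 has moves ··a··> u9
  u7 = (b.0 | (0 + 0))\{a} | a.c.0 has moves ··a··> u10, ··b··> u9
  u8 = a.(b.0 | (0 + 0))\{a} | c.0 has moves ··a··> u10, ··c··> u11
  u9 = (0 | (0 + 0))\{a} | a.c.0 has moves ··a··> u12
  u10 = (b.0 | (0 + 0))\{a} | c.0 has moves ··b··> u12, ··c··> u13
  u11 = a.(b.0 | (0 + 0))\{a} | 0 has moves ··a··> u13
  u12 = (0 | (0 + 0))\{a} | c.0 has moves ··c··> u14
  u13 = (b.0 | (0 + 0))\{a} | 0 has moves ··b··> u14
  u14 = (0 | (0 + 0))\{a} | 0 has moves deadlocked
Reachable graph of Q (15 states):
  v0 = a.(b.0 | (0 + 0))\{a} | a.a.a.c.0 has moves ··a··> v1, ··a··> v2
  v1 = (b.0 | (0 + 0))\{a} | a.a.a.c.0 has moves ··a··> v3, ··b··> v4
  v2 = a.(b.0 | (0 + 0))\{a} | a.a.c.0 has moves ··a··> v3, ··a··> v5
  v3 = (b.0 | (0 + 0))\{a} | a.a.c.0 has moves ··a··> v6, ··b··> v7
  v4 = (0 | (0 + 0))\{a} | a.a.a.c.0 has moves ··a··> v7
  v5 = a.(b.0 | (0 + 0))\{a} | a.c.0 has moves ··a··> v6, ··a··> v8
  v6 = (b.0 | (0 + 0))\{a} | a.c.0 has moves ··a··> v9, ··b··> v10
  v7 = (0 | (0 + 0))\{a} | a.a.c.0 has moves ··a··> v10
  v8 = a.(b.0 | (0 + 0))\{a} | c.0 has moves ··a··> v9, ··c··> v11
  v9 = (b.0 | (0 + 0))\{a} | c.0 has moves ··b··> v12, ··c··> v13
  v10 = (0 | (0 + 0))\{a} | a.c.0 has moves ··a··> v12
  v11 = a.(b.0 | (0 + 0))\{a} | 0 has moves ··a··> v13
  v12 = (0 | (0 + 0))\{a} | c.0 has moves ··c··> v14
  v13 = (b.0 | (0 + 0))\{a} | 0 has moves ··b··> v14
  v14 = (0 | (0 + 0))\{a} | 0 has moves deadlocked
Coarsest stable partition (strong bisimilarity classes):
  B0 = {u0}
  B1 = {u2, v2}
  B2 = {u5, v5}
  B3 = {u7, v6}
  B4 = {u10, v9}
  B5 = {u12, v12}
  B6 = {u14, v14}
  B7 = {u13, v13}
  B8 = {u9, v10}
  B9 = {u8, v8}
  B10 = {u11, v11}
  B11 = {u4, v3}
  B12 = {u6, v7}
  B13 = {u1}
  B14 = {u3}
  B15 = {v0}
  B16 = {v1}
  B17 = {v4}
u0 ∈ B0, v0 ∈ B15 → different blocks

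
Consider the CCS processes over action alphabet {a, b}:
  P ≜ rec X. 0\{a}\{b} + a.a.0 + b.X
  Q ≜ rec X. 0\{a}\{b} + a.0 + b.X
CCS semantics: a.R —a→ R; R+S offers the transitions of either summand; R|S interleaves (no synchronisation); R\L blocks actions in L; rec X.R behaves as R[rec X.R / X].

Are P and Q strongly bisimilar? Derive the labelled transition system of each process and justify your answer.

NO

Reachable graph of P (3 states):
  p0 = rec X. 0\{a}\{b} + a.a.0 + b.X | =a=> p1, =b=> p0
  p1 = a.0 | =a=> p2
  p2 = 0 | stopped
Reachable graph of Q (2 states):
  q0 = rec X. 0\{a}\{b} + a.0 + b.X | =a=> q1, =b=> q0
  q1 = 0 | stopped
Coarsest stable partition (strong bisimilarity classes):
  B0 = {p0}
  B1 = {p1}
  B2 = {p2, q1}
  B3 = {q0}
p0 ∈ B0, q0 ∈ B3 → different blocks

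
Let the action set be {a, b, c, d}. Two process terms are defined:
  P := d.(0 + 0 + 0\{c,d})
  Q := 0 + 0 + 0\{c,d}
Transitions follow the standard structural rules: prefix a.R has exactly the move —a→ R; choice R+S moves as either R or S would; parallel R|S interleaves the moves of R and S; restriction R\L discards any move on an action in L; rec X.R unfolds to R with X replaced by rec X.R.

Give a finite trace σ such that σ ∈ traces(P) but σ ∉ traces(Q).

LTS(P): 2 reachable states
  m0 = d.(0 + 0 + 0\{c,d}) | --d--▸ m1
  m1 = 0 + 0 + 0\{c,d} | (no moves)
LTS(Q): 1 reachable states
  n0 = 0 + 0 + 0\{c,d} | (no moves)
Run σ = ⟨d⟩ on P: start {m0}
  after d @ step 1: {m1}
  ✓ P
Run σ = ⟨d⟩ on Q: start {n0}
  after d @ step 1: ∅  — Q cannot continue

d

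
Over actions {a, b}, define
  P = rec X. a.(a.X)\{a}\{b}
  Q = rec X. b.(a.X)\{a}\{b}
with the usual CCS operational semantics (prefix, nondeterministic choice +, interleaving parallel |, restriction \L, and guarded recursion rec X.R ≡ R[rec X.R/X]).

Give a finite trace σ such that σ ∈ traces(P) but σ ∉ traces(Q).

a

P's transition system — 2 states:
  p0 = rec X. a.(a.X)\{a}\{b} :: --a--▸ p1
  p1 = (a.(rec X. a.(a.X)\{a}\{b}))\{a}\{b} :: (no moves)
Q's transition system — 2 states:
  q0 = rec X. b.(a.X)\{a}\{b} :: --b--▸ q1
  q1 = (a.(rec X. b.(a.X)\{a}\{b}))\{a}\{b} :: (no moves)
Trace ⟨a⟩ through P, begin at {p0}:
  after a @ step 1: {p1}
  — P admits the full trace.
Trace ⟨a⟩ through Q, begin at {q0}:
  after a @ step 1: ∅  — Q cannot continue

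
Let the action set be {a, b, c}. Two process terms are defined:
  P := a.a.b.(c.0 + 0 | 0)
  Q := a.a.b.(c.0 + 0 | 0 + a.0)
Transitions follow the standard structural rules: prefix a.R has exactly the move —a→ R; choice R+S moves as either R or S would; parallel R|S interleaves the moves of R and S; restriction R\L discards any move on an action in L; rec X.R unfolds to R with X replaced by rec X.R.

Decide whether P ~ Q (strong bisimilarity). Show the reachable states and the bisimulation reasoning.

P's transition system — 5 states:
  m0 = a.a.b.(c.0 + 0 | 0) has moves --a--▸ m1
  m1 = a.b.(c.0 + 0 | 0) has moves --a--▸ m2
  m2 = b.(c.0 + 0 | 0) has moves --b--▸ m3
  m3 = c.0 + 0 | 0 has moves --c--▸ m4
  m4 = 0 has moves stopped
Q's transition system — 5 states:
  n0 = a.a.b.(c.0 + 0 | 0 + a.0) has moves --a--▸ n1
  n1 = a.b.(c.0 + 0 | 0 + a.0) has moves --a--▸ n2
  n2 = b.(c.0 + 0 | 0 + a.0) has moves --b--▸ n3
  n3 = c.0 + 0 | 0 + a.0 has moves --a--▸ n4, --c--▸ n4
  n4 = 0 has moves stopped
Bisimilarity quotient blocks:
  B0 = {m0}
  B1 = {m1}
  B2 = {m2}
  B3 = {m3}
  B4 = {m4, n4}
  B5 = {n0}
  B6 = {n1}
  B7 = {n2}
  B8 = {n3}
m0 ∈ B0, n0 ∈ B5 → different blocks

not bisimilar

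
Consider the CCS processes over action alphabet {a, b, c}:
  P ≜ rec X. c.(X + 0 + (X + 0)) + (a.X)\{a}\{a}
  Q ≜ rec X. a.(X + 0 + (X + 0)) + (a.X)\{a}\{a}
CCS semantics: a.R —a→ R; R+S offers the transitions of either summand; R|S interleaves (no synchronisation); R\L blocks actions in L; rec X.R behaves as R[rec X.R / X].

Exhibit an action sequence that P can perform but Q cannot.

c

Reachable graph of P (2 states):
  p0 = rec X. c.(X + 0 + (X + 0)) + (a.X)\{a}\{a} :: —c→ p1
  p1 = (rec X. c.(X + 0 + (X + 0)) + (a.X)\{a}\{a}) + 0 + ((rec X. c.(X + 0 + (X + 0)) + (a.X)\{a}\{a}) + 0) :: —c→ p1
Reachable graph of Q (2 states):
  q0 = rec X. a.(X + 0 + (X + 0)) + (a.X)\{a}\{a} :: —a→ q1
  q1 = (rec X. a.(X + 0 + (X + 0)) + (a.X)\{a}\{a}) + 0 + ((rec X. a.(X + 0 + (X + 0)) + (a.X)\{a}\{a}) + 0) :: —a→ q1
Trace ⟨c⟩ through P, begin at {p0}:
  step 1 (c): {p1}
  P completes σ.
Trace ⟨c⟩ through Q, begin at {q0}:
  step 1 (c): ∅ (Q stuck)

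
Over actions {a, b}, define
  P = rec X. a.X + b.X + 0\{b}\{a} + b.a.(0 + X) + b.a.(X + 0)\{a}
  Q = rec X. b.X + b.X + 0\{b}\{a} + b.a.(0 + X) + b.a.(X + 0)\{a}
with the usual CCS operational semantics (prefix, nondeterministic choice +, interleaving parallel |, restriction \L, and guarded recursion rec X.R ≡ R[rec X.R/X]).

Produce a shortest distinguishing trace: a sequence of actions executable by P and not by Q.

a

P's transition system — 8 states:
  p0 = rec X. a.X + b.X + 0\{b}\{a} + b.a.(0 + X) + b.a.(X + 0)\{a} has moves —a→ p0, —b→ p0, —b→ p1, —b→ p2
  p1 = a.((rec X. a.X + b.X + 0\{b}\{a} + b.a.(0 + X) + b.a.(X + 0)\{a}) + 0)\{a} has moves —a→ p3
  p2 = a.(0 + (rec X. a.X + b.X + 0\{b}\{a} + b.a.(0 + X) + b.a.(X + 0)\{a})) has moves —a→ p4
  p3 = ((rec X. a.X + b.X + 0\{b}\{a} + b.a.(0 + X) + b.a.(X + 0)\{a}) + 0)\{a} has moves —b→ p5, —b→ p6, —b→ p7
  p4 = 0 + (rec X. a.X + b.X + 0\{b}\{a} + b.a.(0 + X) + b.a.(X + 0)\{a}) has moves —a→ p0, —b→ p0, —b→ p1, —b→ p2
  p5 = (a.((rec X. a.X + b.X + 0\{b}\{a} + b.a.(0 + X) + b.a.(X + 0)\{a}) + 0)\{a})\{a} has moves ∅
  p6 = (a.(0 + (rec X. a.X + b.X + 0\{b}\{a} + b.a.(0 + X) + b.a.(X + 0)\{a})))\{a} has moves ∅
  p7 = (rec X. a.X + b.X + 0\{b}\{a} + b.a.(0 + X) + b.a.(X + 0)\{a})\{a} has moves —b→ p5, —b→ p6, —b→ p7
Q's transition system — 8 states:
  q0 = rec X. b.X + b.X + 0\{b}\{a} + b.a.(0 + X) + b.a.(X + 0)\{a} has moves —b→ q0, —b→ q1, —b→ q2
  q1 = a.((rec X. b.X + b.X + 0\{b}\{a} + b.a.(0 + X) + b.a.(X + 0)\{a}) + 0)\{a} has moves —a→ q3
  q2 = a.(0 + (rec X. b.X + b.X + 0\{b}\{a} + b.a.(0 + X) + b.a.(X + 0)\{a})) has moves —a→ q4
  q3 = ((rec X. b.X + b.X + 0\{b}\{a} + b.a.(0 + X) + b.a.(X + 0)\{a}) + 0)\{a} has moves —b→ q5, —b→ q6, —b→ q7
  q4 = 0 + (rec X. b.X + b.X + 0\{b}\{a} + b.a.(0 + X) + b.a.(X + 0)\{a}) has moves —b→ q0, —b→ q1, —b→ q2
  q5 = (a.((rec X. b.X + b.X + 0\{b}\{a} + b.a.(0 + X) + b.a.(X + 0)\{a}) + 0)\{a})\{a} has moves ∅
  q6 = (a.(0 + (rec X. b.X + b.X + 0\{b}\{a} + b.a.(0 + X) + b.a.(X + 0)\{a})))\{a} has moves ∅
  q7 = (rec X. b.X + b.X + 0\{b}\{a} + b.a.(0 + X) + b.a.(X + 0)\{a})\{a} has moves —b→ q5, —b→ q6, —b→ q7
Run σ = ⟨a⟩ on P: start {p0}
  step 1 (a): {p0}
  P completes σ.
Run σ = ⟨a⟩ on Q: start {q0}
  step 1 (a): ∅  — Q cannot continue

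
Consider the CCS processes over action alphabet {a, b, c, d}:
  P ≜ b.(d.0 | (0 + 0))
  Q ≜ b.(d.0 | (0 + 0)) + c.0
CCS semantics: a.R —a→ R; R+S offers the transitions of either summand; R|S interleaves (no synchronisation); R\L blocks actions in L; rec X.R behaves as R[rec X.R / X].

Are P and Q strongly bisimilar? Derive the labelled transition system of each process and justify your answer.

P's transition system — 3 states:
  p0 = b.(d.0 | (0 + 0)) → =b=> p1
  p1 = d.0 | (0 + 0) → =d=> p2
  p2 = 0 | (0 + 0) → ∅
Q's transition system — 4 states:
  q0 = b.(d.0 | (0 + 0)) + c.0 → =b=> q1, =c=> q2
  q1 = d.0 | (0 + 0) → =d=> q3
  q2 = 0 → ∅
  q3 = 0 | (0 + 0) → ∅
Partition-refinement fixed point:
  B0 = {p0}
  B1 = {p1, q1}
  B2 = {p2, q2, q3}
  B3 = {q0}
p0 ∈ B0, q0 ∈ B3 → different blocks

not bisimilar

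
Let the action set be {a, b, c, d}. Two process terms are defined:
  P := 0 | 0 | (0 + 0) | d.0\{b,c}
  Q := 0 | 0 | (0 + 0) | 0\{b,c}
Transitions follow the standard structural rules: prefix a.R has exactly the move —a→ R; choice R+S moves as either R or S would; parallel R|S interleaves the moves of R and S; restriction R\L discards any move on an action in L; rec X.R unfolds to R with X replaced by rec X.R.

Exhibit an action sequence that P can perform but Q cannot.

Reachable graph of P (2 states):
  m0 = 0 | 0 | (0 + 0) | d.0\{b,c} | =d=> m1
  m1 = 0 | 0 | (0 + 0) | 0\{b,c} | (no moves)
Reachable graph of Q (1 states):
  n0 = 0 | 0 | (0 + 0) | 0\{b,c} | (no moves)
Trace ⟨d⟩ through P, begin at {m0}:
  step 1 (d): {m1}
  ✓ P
Trace ⟨d⟩ through Q, begin at {n0}:
  step 1 (d): ∅ (Q stuck)

d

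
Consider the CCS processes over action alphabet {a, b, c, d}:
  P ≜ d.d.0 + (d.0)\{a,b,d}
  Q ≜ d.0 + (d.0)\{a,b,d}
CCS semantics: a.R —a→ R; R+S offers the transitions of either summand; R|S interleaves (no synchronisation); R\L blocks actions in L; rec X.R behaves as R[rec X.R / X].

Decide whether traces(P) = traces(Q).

traces(P) ≠ traces(Q) — witness ⟨dd⟩

P's transition system — 3 states:
  m0 = d.d.0 + (d.0)\{a,b,d} has moves —d→ m1
  m1 = d.0 has moves —d→ m2
  m2 = 0 has moves (no moves)
Q's transition system — 2 states:
  n0 = d.0 + (d.0)\{a,b,d} has moves —d→ n1
  n1 = 0 has moves (no moves)
Run σ = ⟨dd⟩ on P: start {m0}
  after d @ step 1: {m1}
  after d @ step 2: {m2}
  P completes σ.
Run σ = ⟨dd⟩ on Q: start {n0}
  after d @ step 1: {n1}
  after d @ step 2: no successor for Q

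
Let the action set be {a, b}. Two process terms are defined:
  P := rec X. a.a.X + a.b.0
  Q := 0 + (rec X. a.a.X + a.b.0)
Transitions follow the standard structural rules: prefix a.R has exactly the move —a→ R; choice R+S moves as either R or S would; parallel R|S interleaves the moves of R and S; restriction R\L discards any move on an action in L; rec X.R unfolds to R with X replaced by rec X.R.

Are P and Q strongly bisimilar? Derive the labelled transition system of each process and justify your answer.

P's transition system — 4 states:
  m0 = rec X. a.a.X + a.b.0 | --a--▸ m1, --a--▸ m2
  m1 = a.(rec X. a.a.X + a.b.0) | --a--▸ m0
  m2 = b.0 | --b--▸ m3
  m3 = 0 | stopped
Q's transition system — 5 states:
  n0 = 0 + (rec X. a.a.X + a.b.0) | --a--▸ n1, --a--▸ n2
  n1 = a.(rec X. a.a.X + a.b.0) | --a--▸ n3
  n2 = b.0 | --b--▸ n4
  n3 = rec X. a.a.X + a.b.0 | --a--▸ n1, --a--▸ n2
  n4 = 0 | stopped
Partition-refinement fixed point:
  B0 = {m0, n0, n3}
  B1 = {m2, n2}
  B2 = {m3, n4}
  B3 = {m1, n1}
m0 ∈ B0, n0 ∈ B0 → same block

P ~ Q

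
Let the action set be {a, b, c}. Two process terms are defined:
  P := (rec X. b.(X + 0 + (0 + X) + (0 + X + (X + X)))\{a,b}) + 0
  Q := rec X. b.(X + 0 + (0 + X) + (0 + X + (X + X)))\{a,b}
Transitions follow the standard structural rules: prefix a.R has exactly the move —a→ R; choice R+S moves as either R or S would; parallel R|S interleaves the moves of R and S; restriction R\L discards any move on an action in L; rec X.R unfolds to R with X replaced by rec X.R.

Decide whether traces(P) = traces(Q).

traces(P) = traces(Q)

LTS(P): 2 reachable states
  s0 = (rec X. b.(X + 0 + (0 + X) + (0 + X + (X + X)))\{a,b}) + 0 has moves --b--▸ s1
  s1 = ((rec X. b.(X + 0 + (0 + X) + (0 + X + (X + X)))\{a,b}) + 0 + (0 + (rec X. b.(X + 0 + (0 + X) + (0 + X + (X + X)))\{a,b})) + (0 + (rec X. b.(X + 0 + (0 + X) + (0 + X + (X + X)))\{a,b}) + ((rec X. b.(X + 0 + (0 + X) + (0 + X + (X + X)))\{a,b}) + (rec X. b.(X + 0 + (0 + X) + (0 + X + (X + X)))\{a,b}))))\{a,b} has moves deadlocked
LTS(Q): 2 reachable states
  t0 = rec X. b.(X + 0 + (0 + X) + (0 + X + (X + X)))\{a,b} has moves --b--▸ t1
  t1 = ((rec X. b.(X + 0 + (0 + X) + (0 + X + (X + X)))\{a,b}) + 0 + (0 + (rec X. b.(X + 0 + (0 + X) + (0 + X + (X + X)))\{a,b})) + (0 + (rec X. b.(X + 0 + (0 + X) + (0 + X + (X + X)))\{a,b}) + ((rec X. b.(X + 0 + (0 + X) + (0 + X + (X + X)))\{a,b}) + (rec X. b.(X + 0 + (0 + X) + (0 + X + (X + X)))\{a,b}))))\{a,b} has moves deadlocked
Coarsest stable partition (strong bisimilarity classes):
  B0 = {s0, t0}
  B1 = {s1, t1}
s0 ∈ B0, t0 ∈ B0 → same block
Bisimilar ⇒ trace-equivalent.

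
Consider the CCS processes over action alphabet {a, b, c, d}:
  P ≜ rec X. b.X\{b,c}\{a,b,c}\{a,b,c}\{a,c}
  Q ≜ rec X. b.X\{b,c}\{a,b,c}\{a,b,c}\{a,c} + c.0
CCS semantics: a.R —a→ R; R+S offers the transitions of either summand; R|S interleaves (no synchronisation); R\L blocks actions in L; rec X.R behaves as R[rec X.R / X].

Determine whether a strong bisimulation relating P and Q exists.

P ≁ Q

Reachable graph of P (2 states):
  p0 = rec X. b.X\{b,c}\{a,b,c}\{a,b,c}\{a,c} :: -b-> p1
  p1 = (rec X. b.X\{b,c}\{a,b,c}\{a,b,c}\{a,c})\{b,c}\{a,b,c}\{a,b,c}\{a,c} :: ·
Reachable graph of Q (3 states):
  q0 = rec X. b.X\{b,c}\{a,b,c}\{a,b,c}\{a,c} + c.0 :: -b-> q1, -c-> q2
  q1 = (rec X. b.X\{b,c}\{a,b,c}\{a,b,c}\{a,c} + c.0)\{b,c}\{a,b,c}\{a,b,c}\{a,c} :: ·
  q2 = 0 :: ·
Bisimilarity quotient blocks:
  B0 = {p0}
  B1 = {p1, q1, q2}
  B2 = {q0}
p0 ∈ B0, q0 ∈ B2 → different blocks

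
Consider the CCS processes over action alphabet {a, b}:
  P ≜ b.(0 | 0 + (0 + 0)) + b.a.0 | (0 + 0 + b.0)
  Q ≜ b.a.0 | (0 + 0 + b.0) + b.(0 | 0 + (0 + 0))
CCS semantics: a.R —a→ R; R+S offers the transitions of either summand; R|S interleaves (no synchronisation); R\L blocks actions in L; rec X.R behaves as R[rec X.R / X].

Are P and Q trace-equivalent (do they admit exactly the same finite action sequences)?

traces(P) = traces(Q)

LTS(P): 7 reachable states
  s0 = b.(0 | 0 + (0 + 0)) + b.a.0 | (0 + 0 + b.0) ⊢ --b--▸ s1, --b--▸ s2, --b--▸ s3
  s1 = 0 | 0 + (0 + 0) ⊢ deadlocked
  s2 = a.0 | (0 + 0 + b.0) ⊢ --a--▸ s4, --b--▸ s5
  s3 = b.a.0 | 0 ⊢ --b--▸ s5
  s4 = 0 | (0 + 0 + b.0) ⊢ --b--▸ s6
  s5 = a.0 | 0 ⊢ --a--▸ s6
  s6 = 0 | 0 ⊢ deadlocked
LTS(Q): 7 reachable states
  t0 = b.a.0 | (0 + 0 + b.0) + b.(0 | 0 + (0 + 0)) ⊢ --b--▸ t1, --b--▸ t2, --b--▸ t3
  t1 = 0 | 0 + (0 + 0) ⊢ deadlocked
  t2 = a.0 | (0 + 0 + b.0) ⊢ --a--▸ t4, --b--▸ t5
  t3 = b.a.0 | 0 ⊢ --b--▸ t5
  t4 = 0 | (0 + 0 + b.0) ⊢ --b--▸ t6
  t5 = a.0 | 0 ⊢ --a--▸ t6
  t6 = 0 | 0 ⊢ deadlocked
Partition-refinement fixed point:
  B0 = {s0, t0}
  B1 = {s3, t3}
  B2 = {s5, t5}
  B3 = {s1, s6, t1, t6}
  B4 = {s2, t2}
  B5 = {s4, t4}
s0 ∈ B0, t0 ∈ B0 → same block
Bisimilar ⇒ trace-equivalent.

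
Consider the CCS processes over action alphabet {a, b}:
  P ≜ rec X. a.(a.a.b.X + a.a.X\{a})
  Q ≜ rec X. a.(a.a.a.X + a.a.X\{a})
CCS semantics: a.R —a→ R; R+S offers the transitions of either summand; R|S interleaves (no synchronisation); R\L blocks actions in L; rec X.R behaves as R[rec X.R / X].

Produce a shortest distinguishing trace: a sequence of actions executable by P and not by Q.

P's transition system — 6 states:
  m0 = rec X. a.(a.a.b.X + a.a.X\{a}) → ··a··> m1
  m1 = a.a.b.(rec X. a.(a.a.b.X + a.a.X\{a})) + a.a.(rec X. a.(a.a.b.X + a.a.X\{a}))\{a} → ··a··> m2, ··a··> m3
  m2 = a.(rec X. a.(a.a.b.X + a.a.X\{a}))\{a} → ··a··> m4
  m3 = a.b.(rec X. a.(a.a.b.X + a.a.X\{a})) → ··a··> m5
  m4 = (rec X. a.(a.a.b.X + a.a.X\{a}))\{a} → (no moves)
  m5 = b.(rec X. a.(a.a.b.X + a.a.X\{a})) → ··b··> m0
Q's transition system — 6 states:
  n0 = rec X. a.(a.a.a.X + a.a.X\{a}) → ··a··> n1
  n1 = a.a.a.(rec X. a.(a.a.a.X + a.a.X\{a})) + a.a.(rec X. a.(a.a.a.X + a.a.X\{a}))\{a} → ··a··> n2, ··a··> n3
  n2 = a.(rec X. a.(a.a.a.X + a.a.X\{a}))\{a} → ··a··> n4
  n3 = a.a.(rec X. a.(a.a.a.X + a.a.X\{a})) → ··a··> n5
  n4 = (rec X. a.(a.a.a.X + a.a.X\{a}))\{a} → (no moves)
  n5 = a.(rec X. a.(a.a.a.X + a.a.X\{a})) → ··a··> n0
Trace ⟨aaab⟩ through P, begin at {m0}:
  step 1 (a): {m1}
  step 2 (a): {m2, m3}
  step 3 (a): {m4, m5}
  step 4 (b): {m0}
  P completes σ.
Trace ⟨aaab⟩ through Q, begin at {n0}:
  step 1 (a): {n1}
  step 2 (a): {n2, n3}
  step 3 (a): {n4, n5}
  step 4 (b): ∅ (Q stuck)

aaab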